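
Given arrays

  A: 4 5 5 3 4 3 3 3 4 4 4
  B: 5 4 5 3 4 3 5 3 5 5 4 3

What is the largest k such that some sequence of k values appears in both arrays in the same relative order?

7

Match 4 (A #1, B #2); then 5 (A #3, B #3); then 3 (A #4, B #4); then 4 (A #5, B #5); then 3 (A #6, B #6); then 3 (A #7, B #8); then 3 (A #8, B #12) — 7 values in the same relative order in both, and the DP table's final entry dp[11][12] is also 7, so no common subsequence is longer.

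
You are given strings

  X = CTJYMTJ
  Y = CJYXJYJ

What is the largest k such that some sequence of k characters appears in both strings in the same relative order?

4

One common subsequence of length 4: C at X[1]=Y[1], J at X[3]=Y[5], Y at X[4]=Y[6], J at X[7]=Y[7]. The LCS DP gives dp[7][7] = 4, so this is optimal.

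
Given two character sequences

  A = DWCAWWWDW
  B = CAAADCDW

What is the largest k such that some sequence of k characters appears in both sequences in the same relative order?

Let dp[i][j] be the LCS length of the first i characters of A and the first j characters of B. dp[i][j] = dp[i-1][j-1]+1 when the i-th and j-th characters match, else max(dp[i-1][j], dp[i][j-1]).
    ·  C  A  A  A  D  C  D  W
 ·  0  0  0  0  0  0  0  0  0
 D  0  0  0  0  0  1  1  1  1
 W  0  0  0  0  0  1  1  1  2
 C  0  1  1  1  1  1  2  2  2
 A  0  1  2  2  2  2  2  2  2
 W  0  1  2  2  2  2  2  2  3
 W  0  1  2  2  2  2  2  2  3
 W  0  1  2  2  2  2  2  2  3
 D  0  1  2  2  2  3  3  3  3
 W  0  1  2  2  2  3  3  3  4
dp[9][8] = 4. One LCS (by backtracking along matches): DCDW.

4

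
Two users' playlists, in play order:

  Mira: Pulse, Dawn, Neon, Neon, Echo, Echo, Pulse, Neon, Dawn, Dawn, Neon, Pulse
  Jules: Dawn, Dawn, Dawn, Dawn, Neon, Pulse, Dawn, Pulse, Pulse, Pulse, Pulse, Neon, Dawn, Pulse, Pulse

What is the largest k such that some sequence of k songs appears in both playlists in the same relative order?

6

Taking Pulse (Mira #1, Jules #6), Dawn (Mira #2, Jules #7), Pulse (Mira #7, Jules #11), Neon (Mira #8, Jules #12), Dawn (Mira #9, Jules #13), Pulse (Mira #12, Jules #15) gives a common subsequence of length 6. The LCS DP gives dp[12][15] = 6, so this is optimal.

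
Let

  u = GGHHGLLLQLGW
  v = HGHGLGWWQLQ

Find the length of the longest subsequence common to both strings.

Let dp[i][j] be the LCS length of the first i characters of u and the first j characters of v. dp[i][j] = dp[i-1][j-1]+1 when the i-th and j-th characters match, else max(dp[i-1][j], dp[i][j-1]).
    ·  H  G  H  G  L  G  W  W  Q  L  Q
 ·  0  0  0  0  0  0  0  0  0  0  0  0
 G  0  0  1  1  1  1  1  1  1  1  1  1
 G  0  0  1  1  2  2  2  2  2  2  2  2
 H  0  1  1  2  2  2  2  2  2  2  2  2
 H  0  1  1  2  2  2  2  2  2  2  2  2
 G  0  1  2  2  3  3  3  3  3  3  3  3
 L  0  1  2  2  3  4  4  4  4  4  4  4
 L  0  1  2  2  3  4  4  4  4  4  5  5
 L  0  1  2  2  3  4  4  4  4  4  5  5
 Q  0  1  2  2  3  4  4  4  4  5  5  6
 L  0  1  2  2  3  4  4  4  4  5  6  6
 G  0  1  2  2  3  4  5  5  5  5  6  6
 W  0  1  2  2  3  4  5  6  6  6  6  6
dp[12][11] = 6. One LCS (by backtracking along matches): GHGLLQ.

6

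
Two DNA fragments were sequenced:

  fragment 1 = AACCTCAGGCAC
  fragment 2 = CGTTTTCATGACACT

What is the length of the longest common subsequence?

8

Taking C (fragment 1 #3, fragment 2 #1) → T (fragment 1 #5, fragment 2 #6) → C (fragment 1 #6, fragment 2 #7) → A (fragment 1 #7, fragment 2 #8) → G (fragment 1 #8, fragment 2 #10) → C (fragment 1 #10, fragment 2 #12) → A (fragment 1 #11, fragment 2 #13) → C (fragment 1 #12, fragment 2 #14) gives a common subsequence of length 8. Since dp[12][15] = 8, nothing longer is possible.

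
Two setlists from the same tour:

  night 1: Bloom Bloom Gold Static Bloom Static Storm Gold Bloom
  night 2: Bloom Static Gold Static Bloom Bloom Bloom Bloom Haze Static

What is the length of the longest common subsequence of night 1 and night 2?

5

One common subsequence of length 5: Bloom at night 1[1]=night 2[1], then Gold at night 1[3]=night 2[3], then Static at night 1[4]=night 2[4], then Bloom at night 1[5]=night 2[8], then Static at night 1[6]=night 2[10]. Since dp[9][10] = 5, nothing longer is possible.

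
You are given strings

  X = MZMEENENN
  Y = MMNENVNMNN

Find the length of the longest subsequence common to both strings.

6

Let dp[i][j] be the LCS length of the first i characters of X and the first j characters of Y. dp[i][j] = dp[i-1][j-1]+1 when the i-th and j-th characters match, else max(dp[i-1][j], dp[i][j-1]).
    ·  M  M  N  E  N  V  N  M  N  N
 ·  0  0  0  0  0  0  0  0  0  0  0
 M  0  1  1  1  1  1  1  1  1  1  1
 Z  0  1  1  1  1  1  1  1  1  1  1
 M  0  1  2  2  2  2  2  2  2  2  2
 E  0  1  2  2  3  3  3  3  3  3  3
 E  0  1  2  2  3  3  3  3  3  3  3
 N  0  1  2  3  3  4  4  4  4  4  4
 E  0  1  2  3  4  4  4  4  4  4  4
 N  0  1  2  3  4  5  5  5  5  5  5
 N  0  1  2  3  4  5  5  6  6  6  6
dp[9][10] = 6. One LCS (by backtracking along matches): MMENNN.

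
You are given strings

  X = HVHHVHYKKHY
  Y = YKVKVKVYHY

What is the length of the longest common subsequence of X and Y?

5

One common subsequence of length 5: V [2,5]; then V [5,7]; then Y [7,8]; then H [10,9]; then Y [11,10]. dp[11][10] = 5 confirms this is the maximum.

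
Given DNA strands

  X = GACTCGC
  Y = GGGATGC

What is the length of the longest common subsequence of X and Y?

5

Let dp[i][j] be the LCS length of the first i bases of X and the first j bases of Y. dp[i][j] = dp[i-1][j-1]+1 when the i-th and j-th bases match, else max(dp[i-1][j], dp[i][j-1]).
    ·  G  G  G  A  T  G  C
 ·  0  0  0  0  0  0  0  0
 G  0  1  1  1  1  1  1  1
 A  0  1  1  1  2  2  2  2
 C  0  1  1  1  2  2  2  3
 T  0  1  1  1  2  3  3  3
 C  0  1  1  1  2  3  3  4
 G  0  1  2  2  2  3  4  4
 C  0  1  2  2  2  3  4  5
dp[7][7] = 5. One LCS (by backtracking along matches): GATGC.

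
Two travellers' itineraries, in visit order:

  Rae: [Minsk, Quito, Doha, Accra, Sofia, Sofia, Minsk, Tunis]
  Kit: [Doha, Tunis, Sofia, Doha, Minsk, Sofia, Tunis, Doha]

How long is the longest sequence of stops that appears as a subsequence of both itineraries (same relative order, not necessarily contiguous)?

4

Pick Doha (Rae #3, Kit #1) → Sofia (Rae #5, Kit #3) → Sofia (Rae #6, Kit #6) → Tunis (Rae #8, Kit #7); all 4 stops appear in both, in order, and the DP table's final entry dp[8][8] is also 4, so no common subsequence is longer.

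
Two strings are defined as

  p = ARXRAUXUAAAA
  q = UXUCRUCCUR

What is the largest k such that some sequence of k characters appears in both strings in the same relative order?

Taking X at p[3]=q[2], R at p[4]=q[5], U at p[6]=q[6], U at p[8]=q[9] gives a common subsequence of length 4. dp[12][10] = 4 confirms this is the maximum.

4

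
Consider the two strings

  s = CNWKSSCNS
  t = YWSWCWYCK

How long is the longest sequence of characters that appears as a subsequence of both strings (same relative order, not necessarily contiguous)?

3

Let dp[i][j] be the LCS length of the first i characters of s and the first j characters of t. dp[i][j] = dp[i-1][j-1]+1 when the i-th and j-th characters match, else max(dp[i-1][j], dp[i][j-1]).
    ·  Y  W  S  W  C  W  Y  C  K
 ·  0  0  0  0  0  0  0  0  0  0
 C  0  0  0  0  0  1  1  1  1  1
 N  0  0  0  0  0  1  1  1  1  1
 W  0  0  1  1  1  1  2  2  2  2
 K  0  0  1  1  1  1  2  2  2  3
 S  0  0  1  2  2  2  2  2  2  3
 S  0  0  1  2  2  2  2  2  2  3
 C  0  0  1  2  2  3  3  3  3  3
 N  0  0  1  2  2  3  3  3  3  3
 S  0  0  1  2  2  3  3  3  3  3
dp[9][9] = 3. One LCS (by backtracking along matches): CWK.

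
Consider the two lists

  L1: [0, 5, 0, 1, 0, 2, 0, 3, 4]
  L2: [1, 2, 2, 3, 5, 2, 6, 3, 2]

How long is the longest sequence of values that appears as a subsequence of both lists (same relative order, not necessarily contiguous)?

3

Let dp[i][j] be the LCS length of the first i values of L1 and the first j values of L2. dp[i][j] = dp[i-1][j-1]+1 when the i-th and j-th values match, else max(dp[i-1][j], dp[i][j-1]).
    ·  1  2  2  3  5  2  6  3  2
 ·  0  0  0  0  0  0  0  0  0  0
 0  0  0  0  0  0  0  0  0  0  0
 5  0  0  0  0  0  1  1  1  1  1
 0  0  0  0  0  0  1  1  1  1  1
 1  0  1  1  1  1  1  1  1  1  1
 0  0  1  1  1  1  1  1  1  1  1
 2  0  1  2  2  2  2  2  2  2  2
 0  0  1  2  2  2  2  2  2  2  2
 3  0  1  2  2  3  3  3  3  3  3
 4  0  1  2  2  3  3  3  3  3  3
dp[9][9] = 3. One LCS (by backtracking along matches): 5, 2, 3.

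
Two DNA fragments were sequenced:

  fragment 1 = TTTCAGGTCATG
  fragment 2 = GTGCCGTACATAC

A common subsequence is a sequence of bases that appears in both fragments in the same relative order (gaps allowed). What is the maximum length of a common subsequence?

Match T (fragment 1 #1, fragment 2 #2) → C (fragment 1 #4, fragment 2 #5) → G (fragment 1 #7, fragment 2 #6) → T (fragment 1 #8, fragment 2 #7) → C (fragment 1 #9, fragment 2 #9) → A (fragment 1 #10, fragment 2 #10) → T (fragment 1 #11, fragment 2 #11) — 7 bases in the same relative order in both. dp[12][13] = 7 confirms this is the maximum.

7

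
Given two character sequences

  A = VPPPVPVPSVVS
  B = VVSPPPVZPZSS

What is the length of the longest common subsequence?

8

Let dp[i][j] be the LCS length of the first i characters of A and the first j characters of B. dp[i][j] = dp[i-1][j-1]+1 when the i-th and j-th characters match, else max(dp[i-1][j], dp[i][j-1]).
    ·  V  V  S  P  P  P  V  Z  P  Z  S  S
 ·  0  0  0  0  0  0  0  0  0  0  0  0  0
 V  0  1  1  1  1  1  1  1  1  1  1  1  1
 P  0  1  1  1  2  2  2  2  2  2  2  2  2
 P  0  1  1  1  2  3  3  3  3  3  3  3  3
 P  0  1  1  1  2  3  4  4  4  4  4  4  4
 V  0  1  2  2  2  3  4  5  5  5  5  5  5
 P  0  1  2  2  3  3  4  5  5  6  6  6  6
 V  0  1  2  2  3  3  4  5  5  6  6  6  6
 P  0  1  2  2  3  4  4  5  5  6  6  6  6
 S  0  1  2  3  3  4  4  5  5  6  6  7  7
 V  0  1  2  3  3  4  4  5  5  6  6  7  7
 V  0  1  2  3  3  4  4  5  5  6  6  7  7
 S  0  1  2  3  3  4  4  5  5  6  6  7  8
dp[12][12] = 8. One LCS (by backtracking along matches): VPPPVPSS.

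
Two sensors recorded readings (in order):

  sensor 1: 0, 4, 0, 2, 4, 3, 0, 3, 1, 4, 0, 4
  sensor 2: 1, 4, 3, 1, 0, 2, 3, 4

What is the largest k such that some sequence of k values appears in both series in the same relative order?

Let dp[i][j] be the LCS length of the first i values of sensor 1 and the first j values of sensor 2. dp[i][j] = dp[i-1][j-1]+1 when the i-th and j-th values match, else max(dp[i-1][j], dp[i][j-1]).
    ·  1  4  3  1  0  2  3  4
 ·  0  0  0  0  0  0  0  0  0
 0  0  0  0  0  0  1  1  1  1
 4  0  0  1  1  1  1  1  1  2
 0  0  0  1  1  1  2  2  2  2
 2  0  0  1  1  1  2  3  3  3
 4  0  0  1  1  1  2  3  3  4
 3  0  0  1  2  2  2  3  4  4
 0  0  0  1  2  2  3  3  4  4
 3  0  0  1  2  2  3  3  4  4
 1  0  1  1  2  3  3  3  4  4
 4  0  1  2  2  3  3  3  4  5
 0  0  1  2  2  3  4  4  4  5
 4  0  1  2  2  3  4  4  4  5
dp[12][8] = 5. One LCS (by backtracking along matches): 4, 0, 2, 3, 4.

5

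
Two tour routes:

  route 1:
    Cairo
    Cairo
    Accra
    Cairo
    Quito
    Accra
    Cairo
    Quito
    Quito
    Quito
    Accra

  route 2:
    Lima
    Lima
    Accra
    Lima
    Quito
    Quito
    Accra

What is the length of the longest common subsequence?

Pick Accra [3,3], Quito [9,5], Quito [10,6], Accra [11,7]; all 4 stops appear in both, in order. Since dp[11][7] = 4, nothing longer is possible.

4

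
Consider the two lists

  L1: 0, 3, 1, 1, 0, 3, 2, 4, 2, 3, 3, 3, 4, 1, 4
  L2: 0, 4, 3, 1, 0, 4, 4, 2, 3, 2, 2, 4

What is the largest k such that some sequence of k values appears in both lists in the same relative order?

8

Taking 0 [1,1], then 3 [2,3], then 1 [4,4], then 0 [5,5], then 3 [6,9], then 2 [7,10], then 2 [9,11], then 4 [15,12] gives a common subsequence of length 8. The LCS DP gives dp[15][12] = 8, so this is optimal.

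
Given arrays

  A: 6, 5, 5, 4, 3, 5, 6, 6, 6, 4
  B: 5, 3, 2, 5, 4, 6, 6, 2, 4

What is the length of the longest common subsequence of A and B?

One common subsequence of length 6: 5 at A[2]=B[1], 5 at A[3]=B[4], 4 at A[4]=B[5], 6 at A[7]=B[6], 6 at A[8]=B[7], 4 at A[10]=B[9], and the DP table's final entry dp[10][9] is also 6, so no common subsequence is longer.

6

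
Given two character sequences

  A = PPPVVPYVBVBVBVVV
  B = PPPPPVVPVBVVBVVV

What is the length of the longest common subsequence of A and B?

14

Pick P (A #1, B #3) → P (A #2, B #4) → P (A #3, B #5) → V (A #4, B #6) → V (A #5, B #7) → P (A #6, B #8) → V (A #8, B #9) → B (A #9, B #10) → V (A #10, B #11) → V (A #12, B #12) → B (A #13, B #13) → V (A #14, B #14) → V (A #15, B #15) → V (A #16, B #16); all 14 characters appear in both, in order, and the DP table's final entry dp[16][16] is also 14, so no common subsequence is longer.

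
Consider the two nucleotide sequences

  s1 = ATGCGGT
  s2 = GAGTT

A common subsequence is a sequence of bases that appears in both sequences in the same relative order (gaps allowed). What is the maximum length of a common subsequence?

3

Taking A [1,2]; then T [2,4]; then T [7,5] gives a common subsequence of length 3. dp[7][5] = 3 confirms this is the maximum.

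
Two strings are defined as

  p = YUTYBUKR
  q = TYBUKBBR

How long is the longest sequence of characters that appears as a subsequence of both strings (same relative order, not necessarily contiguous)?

Let dp[i][j] be the LCS length of the first i characters of p and the first j characters of q. dp[i][j] = dp[i-1][j-1]+1 when the i-th and j-th characters match, else max(dp[i-1][j], dp[i][j-1]).
    ·  T  Y  B  U  K  B  B  R
 ·  0  0  0  0  0  0  0  0  0
 Y  0  0  1  1  1  1  1  1  1
 U  0  0  1  1  2  2  2  2  2
 T  0  1  1  1  2  2  2  2  2
 Y  0  1  2  2  2  2  2  2  2
 B  0  1  2  3  3  3  3  3  3
 U  0  1  2  3  4  4  4  4  4
 K  0  1  2  3  4  5  5  5  5
 R  0  1  2  3  4  5  5  5  6
dp[8][8] = 6. One LCS (by backtracking along matches): TYBUKR.

6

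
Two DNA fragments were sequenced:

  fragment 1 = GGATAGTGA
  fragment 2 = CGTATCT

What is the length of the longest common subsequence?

Pick G [1,2], A [3,4], T [4,5], T [7,7]; all 4 bases appear in both, in order. The LCS DP gives dp[9][7] = 4, so this is optimal.

4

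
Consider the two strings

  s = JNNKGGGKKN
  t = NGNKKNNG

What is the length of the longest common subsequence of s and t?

5

Let dp[i][j] be the LCS length of the first i characters of s and the first j characters of t. dp[i][j] = dp[i-1][j-1]+1 when the i-th and j-th characters match, else max(dp[i-1][j], dp[i][j-1]).
    ·  N  G  N  K  K  N  N  G
 ·  0  0  0  0  0  0  0  0  0
 J  0  0  0  0  0  0  0  0  0
 N  0  1  1  1  1  1  1  1  1
 N  0  1  1  2  2  2  2  2  2
 K  0  1  1  2  3  3  3  3  3
 G  0  1  2  2  3  3  3  3  4
 G  0  1  2  2  3  3  3  3  4
 G  0  1  2  2  3  3  3  3  4
 K  0  1  2  2  3  4  4  4  4
 K  0  1  2  2  3  4  4  4  4
 N  0  1  2  3  3  4  5  5  5
dp[10][8] = 5. One LCS (by backtracking along matches): NNKKN.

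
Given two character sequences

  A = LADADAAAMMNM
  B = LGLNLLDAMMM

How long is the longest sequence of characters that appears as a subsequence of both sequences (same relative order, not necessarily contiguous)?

6

Let dp[i][j] be the LCS length of the first i characters of A and the first j characters of B. dp[i][j] = dp[i-1][j-1]+1 when the i-th and j-th characters match, else max(dp[i-1][j], dp[i][j-1]).
    ·  L  G  L  N  L  L  D  A  M  M  M
 ·  0  0  0  0  0  0  0  0  0  0  0  0
 L  0  1  1  1  1  1  1  1  1  1  1  1
 A  0  1  1  1  1  1  1  1  2  2  2  2
 D  0  1  1  1  1  1  1  2  2  2  2  2
 A  0  1  1  1  1  1  1  2  3  3  3  3
 D  0  1  1  1  1  1  1  2  3  3  3  3
 A  0  1  1  1  1  1  1  2  3  3  3  3
 A  0  1  1  1  1  1  1  2  3  3  3  3
 A  0  1  1  1  1  1  1  2  3  3  3  3
 M  0  1  1  1  1  1  1  2  3  4  4  4
 M  0  1  1  1  1  1  1  2  3  4  5  5
 N  0  1  1  1  2  2  2  2  3  4  5  5
 M  0  1  1  1  2  2  2  2  3  4  5  6
dp[12][11] = 6. One LCS (by backtracking along matches): LDAMMM.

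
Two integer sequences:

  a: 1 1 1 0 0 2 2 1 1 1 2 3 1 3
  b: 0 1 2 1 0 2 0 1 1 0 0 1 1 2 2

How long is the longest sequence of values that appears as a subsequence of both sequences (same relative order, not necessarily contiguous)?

Pick 1 at a[1]=b[4]; then 1 at a[2]=b[8]; then 1 at a[3]=b[9]; then 0 at a[4]=b[10]; then 0 at a[5]=b[11]; then 1 at a[8]=b[12]; then 1 at a[9]=b[13]; then 2 at a[11]=b[15]; all 8 values appear in both, in order. dp[14][15] = 8 confirms this is the maximum.

8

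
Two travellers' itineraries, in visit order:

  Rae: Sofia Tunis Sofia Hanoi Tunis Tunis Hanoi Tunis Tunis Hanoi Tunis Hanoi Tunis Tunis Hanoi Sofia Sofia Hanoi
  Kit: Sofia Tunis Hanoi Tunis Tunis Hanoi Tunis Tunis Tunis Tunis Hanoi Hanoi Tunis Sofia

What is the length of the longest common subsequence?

Pick Sofia at Rae[1]=Kit[1]; then Tunis at Rae[2]=Kit[2]; then Hanoi at Rae[4]=Kit[3]; then Tunis at Rae[5]=Kit[4]; then Tunis at Rae[6]=Kit[5]; then Hanoi at Rae[7]=Kit[6]; then Tunis at Rae[8]=Kit[9]; then Tunis at Rae[9]=Kit[10]; then Hanoi at Rae[10]=Kit[11]; then Hanoi at Rae[12]=Kit[12]; then Tunis at Rae[14]=Kit[13]; then Sofia at Rae[17]=Kit[14]; all 12 stops appear in both, in order, and the DP table's final entry dp[18][14] is also 12, so no common subsequence is longer.

12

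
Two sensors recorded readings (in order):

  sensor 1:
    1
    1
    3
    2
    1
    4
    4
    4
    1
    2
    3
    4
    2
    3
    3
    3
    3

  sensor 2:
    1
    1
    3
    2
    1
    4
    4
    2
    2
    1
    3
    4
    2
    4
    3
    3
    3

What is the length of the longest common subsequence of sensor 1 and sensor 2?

14

Pick 1 at sensor 1[1]=sensor 2[1], then 1 at sensor 1[2]=sensor 2[2], then 3 at sensor 1[3]=sensor 2[3], then 2 at sensor 1[4]=sensor 2[4], then 1 at sensor 1[5]=sensor 2[5], then 4 at sensor 1[6]=sensor 2[6], then 4 at sensor 1[7]=sensor 2[7], then 1 at sensor 1[9]=sensor 2[10], then 3 at sensor 1[11]=sensor 2[11], then 4 at sensor 1[12]=sensor 2[12], then 2 at sensor 1[13]=sensor 2[13], then 3 at sensor 1[15]=sensor 2[15], then 3 at sensor 1[16]=sensor 2[16], then 3 at sensor 1[17]=sensor 2[17]; all 14 values appear in both, in order. Since dp[17][17] = 14, nothing longer is possible.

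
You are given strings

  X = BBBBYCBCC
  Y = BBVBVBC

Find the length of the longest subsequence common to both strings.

Match B at X[1]=Y[1], B at X[2]=Y[2], B at X[3]=Y[4], B at X[7]=Y[6], C at X[9]=Y[7] — 5 characters in the same relative order in both. Since dp[9][7] = 5, nothing longer is possible.

5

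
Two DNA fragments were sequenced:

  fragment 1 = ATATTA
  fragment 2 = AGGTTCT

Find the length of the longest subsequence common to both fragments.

Let dp[i][j] be the LCS length of the first i bases of fragment 1 and the first j bases of fragment 2. dp[i][j] = dp[i-1][j-1]+1 when the i-th and j-th bases match, else max(dp[i-1][j], dp[i][j-1]).
    ·  A  G  G  T  T  C  T
 ·  0  0  0  0  0  0  0  0
 A  0  1  1  1  1  1  1  1
 T  0  1  1  1  2  2  2  2
 A  0  1  1  1  2  2  2  2
 T  0  1  1  1  2  3  3  3
 T  0  1  1  1  2  3  3  4
 A  0  1  1  1  2  3  3  4
dp[6][7] = 4. One LCS (by backtracking along matches): ATTT.

4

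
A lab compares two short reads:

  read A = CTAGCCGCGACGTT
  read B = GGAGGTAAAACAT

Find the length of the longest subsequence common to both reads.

Match A at read A[3]=read B[3] → G at read A[4]=read B[4] → G at read A[7]=read B[5] → C at read A[8]=read B[11] → A at read A[10]=read B[12] → T at read A[14]=read B[13] — 6 bases in the same relative order in both. The LCS DP gives dp[14][13] = 6, so this is optimal.

6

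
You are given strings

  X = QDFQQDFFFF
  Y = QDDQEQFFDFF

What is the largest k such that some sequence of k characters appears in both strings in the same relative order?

8

Let dp[i][j] be the LCS length of the first i characters of X and the first j characters of Y. dp[i][j] = dp[i-1][j-1]+1 when the i-th and j-th characters match, else max(dp[i-1][j], dp[i][j-1]).
    ·  Q  D  D  Q  E  Q  F  F  D  F  F
 ·  0  0  0  0  0  0  0  0  0  0  0  0
 Q  0  1  1  1  1  1  1  1  1  1  1  1
 D  0  1  2  2  2  2  2  2  2  2  2  2
 F  0  1  2  2  2  2  2  3  3  3  3  3
 Q  0  1  2  2  3  3  3  3  3  3  3  3
 Q  0  1  2  2  3  3  4  4  4  4  4  4
 D  0  1  2  3  3  3  4  4  4  5  5  5
 F  0  1  2  3  3  3  4  5  5  5  6  6
 F  0  1  2  3  3  3  4  5  6  6  6  7
 F  0  1  2  3  3  3  4  5  6  6  7  7
 F  0  1  2  3  3  3  4  5  6  6  7  8
dp[10][11] = 8. One LCS (by backtracking along matches): QDQQFFFF.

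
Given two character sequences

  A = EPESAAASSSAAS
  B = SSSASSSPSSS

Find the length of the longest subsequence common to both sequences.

Let dp[i][j] be the LCS length of the first i characters of A and the first j characters of B. dp[i][j] = dp[i-1][j-1]+1 when the i-th and j-th characters match, else max(dp[i-1][j], dp[i][j-1]).
    ·  S  S  S  A  S  S  S  P  S  S  S
 ·  0  0  0  0  0  0  0  0  0  0  0  0
 E  0  0  0  0  0  0  0  0  0  0  0  0
 P  0  0  0  0  0  0  0  0  1  1  1  1
 E  0  0  0  0  0  0  0  0  1  1  1  1
 S  0  1  1  1  1  1  1  1  1  2  2  2
 A  0  1  1  1  2  2  2  2  2  2  2  2
 A  0  1  1  1  2  2  2  2  2  2  2  2
 A  0  1  1  1  2  2  2  2  2  2  2  2
 S  0  1  2  2  2  3  3  3  3  3  3  3
 S  0  1  2  3  3  3  4  4  4  4  4  4
 S  0  1  2  3  3  4  4  5  5  5  5  5
 A  0  1  2  3  4  4  4  5  5  5  5  5
 A  0  1  2  3  4  4  4  5  5  5  5  5
 S  0  1  2  3  4  5  5  5  5  6  6  6
dp[13][11] = 6. One LCS (by backtracking along matches): SASSSS.

6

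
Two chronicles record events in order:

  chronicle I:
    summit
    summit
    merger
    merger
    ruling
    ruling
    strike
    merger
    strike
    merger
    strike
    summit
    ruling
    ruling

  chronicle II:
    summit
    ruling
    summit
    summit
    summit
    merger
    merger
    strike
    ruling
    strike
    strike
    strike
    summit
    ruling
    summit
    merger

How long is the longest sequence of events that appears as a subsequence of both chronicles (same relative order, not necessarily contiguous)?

10

Taking summit at chronicle I[1]=chronicle II[4] → summit at chronicle I[2]=chronicle II[5] → merger at chronicle I[3]=chronicle II[6] → merger at chronicle I[4]=chronicle II[7] → ruling at chronicle I[6]=chronicle II[9] → strike at chronicle I[7]=chronicle II[10] → strike at chronicle I[9]=chronicle II[11] → strike at chronicle I[11]=chronicle II[12] → summit at chronicle I[12]=chronicle II[13] → ruling at chronicle I[13]=chronicle II[14] gives a common subsequence of length 10. dp[14][16] = 10 confirms this is the maximum.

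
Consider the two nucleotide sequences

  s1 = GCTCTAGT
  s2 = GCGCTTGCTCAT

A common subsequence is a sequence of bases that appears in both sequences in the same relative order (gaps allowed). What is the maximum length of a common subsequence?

7

Let dp[i][j] be the LCS length of the first i bases of s1 and the first j bases of s2. dp[i][j] = dp[i-1][j-1]+1 when the i-th and j-th bases match, else max(dp[i-1][j], dp[i][j-1]).
    ·  G  C  G  C  T  T  G  C  T  C  A  T
 ·  0  0  0  0  0  0  0  0  0  0  0  0  0
 G  0  1  1  1  1  1  1  1  1  1  1  1  1
 C  0  1  2  2  2  2  2  2  2  2  2  2  2
 T  0  1  2  2  2  3  3  3  3  3  3  3  3
 C  0  1  2  2  3  3  3  3  4  4  4  4  4
 T  0  1  2  2  3  4  4  4  4  5  5  5  5
 A  0  1  2  2  3  4  4  4  4  5  5  6  6
 G  0  1  2  3  3  4  4  5  5  5  5  6  6
 T  0  1  2  3  3  4  5  5  5  6  6  6  7
dp[8][12] = 7. One LCS (by backtracking along matches): GCTCTAT.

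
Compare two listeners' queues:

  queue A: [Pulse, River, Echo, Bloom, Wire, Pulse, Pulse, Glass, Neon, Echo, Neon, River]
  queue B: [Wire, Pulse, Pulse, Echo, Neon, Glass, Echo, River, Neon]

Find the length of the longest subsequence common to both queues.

6

Pick Wire (queue A #5, queue B #1), then Pulse (queue A #6, queue B #2), then Pulse (queue A #7, queue B #3), then Glass (queue A #8, queue B #6), then Echo (queue A #10, queue B #7), then Neon (queue A #11, queue B #9); all 6 songs appear in both, in order. dp[12][9] = 6 confirms this is the maximum.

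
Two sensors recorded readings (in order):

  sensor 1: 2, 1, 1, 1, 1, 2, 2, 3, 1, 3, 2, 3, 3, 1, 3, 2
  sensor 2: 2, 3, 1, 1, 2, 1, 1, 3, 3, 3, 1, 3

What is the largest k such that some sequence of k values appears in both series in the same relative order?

Match 2 [1,1], 1 [2,3], 1 [3,4], 1 [5,6], 1 [9,7], 3 [10,8], 3 [12,9], 3 [13,10], 1 [14,11], 3 [15,12] — 10 values in the same relative order in both, and the DP table's final entry dp[16][12] is also 10, so no common subsequence is longer.

10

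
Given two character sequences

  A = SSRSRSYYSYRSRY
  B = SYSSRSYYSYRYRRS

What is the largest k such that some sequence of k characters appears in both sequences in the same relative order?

11

Taking S [1,1] → S [2,3] → S [4,4] → R [5,5] → S [6,6] → Y [7,7] → Y [8,8] → S [9,9] → Y [10,12] → R [11,14] → S [12,15] gives a common subsequence of length 11, and the DP table's final entry dp[14][15] is also 11, so no common subsequence is longer.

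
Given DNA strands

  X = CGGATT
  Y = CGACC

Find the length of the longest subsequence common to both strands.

One common subsequence of length 3: C at X[1]=Y[1], G at X[3]=Y[2], A at X[4]=Y[3], and the DP table's final entry dp[6][5] is also 3, so no common subsequence is longer.

3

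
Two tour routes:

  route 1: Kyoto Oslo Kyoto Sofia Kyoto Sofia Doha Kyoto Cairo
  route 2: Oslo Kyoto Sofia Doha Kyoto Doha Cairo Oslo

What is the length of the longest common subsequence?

Taking Oslo [2,1] → Kyoto [3,2] → Sofia [4,3] → Kyoto [5,5] → Doha [7,6] → Cairo [9,7] gives a common subsequence of length 6. Since dp[9][8] = 6, nothing longer is possible.

6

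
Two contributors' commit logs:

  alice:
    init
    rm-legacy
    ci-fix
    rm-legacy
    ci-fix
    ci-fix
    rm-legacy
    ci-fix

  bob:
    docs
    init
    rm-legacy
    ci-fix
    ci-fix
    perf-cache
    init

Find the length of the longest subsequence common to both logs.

4

Match init [1,2]; then rm-legacy [2,3]; then ci-fix [3,4]; then ci-fix [5,5] — 4 commits in the same relative order in both. dp[8][7] = 4 confirms this is the maximum.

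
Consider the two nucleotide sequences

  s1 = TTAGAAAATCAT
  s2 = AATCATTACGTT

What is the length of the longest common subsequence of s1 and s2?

6

Let dp[i][j] be the LCS length of the first i bases of s1 and the first j bases of s2. dp[i][j] = dp[i-1][j-1]+1 when the i-th and j-th bases match, else max(dp[i-1][j], dp[i][j-1]).
    ·  A  A  T  C  A  T  T  A  C  G  T  T
 ·  0  0  0  0  0  0  0  0  0  0  0  0  0
 T  0  0  0  1  1  1  1  1  1  1  1  1  1
 T  0  0  0  1  1  1  2  2  2  2  2  2  2
 A  0  1  1  1  1  2  2  2  3  3  3  3  3
 G  0  1  1  1  1  2  2  2  3  3  4  4  4
 A  0  1  2  2  2  2  2  2  3  3  4  4  4
 A  0  1  2  2  2  3  3  3  3  3  4  4  4
 A  0  1  2  2  2  3  3  3  4  4  4  4  4
 A  0  1  2  2  2  3  3  3  4  4  4  4  4
 T  0  1  2  3  3  3  4  4  4  4  4  5  5
 C  0  1  2  3  4  4  4  4  4  5  5  5  5
 A  0  1  2  3  4  5  5  5  5  5  5  5  5
 T  0  1  2  3  4  5  6  6  6  6  6  6  6
dp[12][12] = 6. One LCS (by backtracking along matches): TTAGTT.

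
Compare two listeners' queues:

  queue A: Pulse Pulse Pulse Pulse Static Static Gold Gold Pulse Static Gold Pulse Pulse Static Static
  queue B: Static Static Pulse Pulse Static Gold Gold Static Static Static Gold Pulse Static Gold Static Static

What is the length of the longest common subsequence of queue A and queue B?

10

Match Pulse [1,3], Pulse [2,4], Static [5,9], Static [6,10], Gold [8,11], Pulse [9,12], Static [10,13], Gold [11,14], Static [14,15], Static [15,16] — 10 songs in the same relative order in both. dp[15][16] = 10 confirms this is the maximum.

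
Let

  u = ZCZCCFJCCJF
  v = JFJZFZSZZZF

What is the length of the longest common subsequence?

Match Z (u #1, v #9), then Z (u #3, v #10), then F (u #11, v #11) — 3 characters in the same relative order in both. Since dp[11][11] = 3, nothing longer is possible.

3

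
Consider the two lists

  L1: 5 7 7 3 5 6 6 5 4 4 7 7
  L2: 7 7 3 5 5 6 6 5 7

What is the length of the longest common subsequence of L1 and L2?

Taking 7 (L1 #2, L2 #1), 7 (L1 #3, L2 #2), 3 (L1 #4, L2 #3), 5 (L1 #5, L2 #5), 6 (L1 #6, L2 #6), 6 (L1 #7, L2 #7), 5 (L1 #8, L2 #8), 7 (L1 #12, L2 #9) gives a common subsequence of length 8. Since dp[12][9] = 8, nothing longer is possible.

8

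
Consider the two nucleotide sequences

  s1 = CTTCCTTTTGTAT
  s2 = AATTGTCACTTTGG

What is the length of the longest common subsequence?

Taking T [2,4] → T [3,6] → C [4,7] → C [5,9] → T [6,10] → T [7,11] → T [8,12] → G [10,14] gives a common subsequence of length 8. The LCS DP gives dp[13][14] = 8, so this is optimal.

8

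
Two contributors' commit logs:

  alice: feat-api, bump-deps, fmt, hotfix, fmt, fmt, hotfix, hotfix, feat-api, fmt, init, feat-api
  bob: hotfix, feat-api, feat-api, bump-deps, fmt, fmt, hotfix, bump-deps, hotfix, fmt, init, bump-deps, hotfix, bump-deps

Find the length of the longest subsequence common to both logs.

Taking feat-api (alice #1, bob #3), bump-deps (alice #2, bob #4), fmt (alice #5, bob #5), fmt (alice #6, bob #6), hotfix (alice #7, bob #7), hotfix (alice #8, bob #9), fmt (alice #10, bob #10), init (alice #11, bob #11) gives a common subsequence of length 8, and the DP table's final entry dp[12][14] is also 8, so no common subsequence is longer.

8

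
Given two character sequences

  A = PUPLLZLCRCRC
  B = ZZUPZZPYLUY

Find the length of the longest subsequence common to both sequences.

4

Match U [2,3] → P [3,4] → Z [6,6] → L [7,9] — 4 characters in the same relative order in both. dp[12][11] = 4 confirms this is the maximum.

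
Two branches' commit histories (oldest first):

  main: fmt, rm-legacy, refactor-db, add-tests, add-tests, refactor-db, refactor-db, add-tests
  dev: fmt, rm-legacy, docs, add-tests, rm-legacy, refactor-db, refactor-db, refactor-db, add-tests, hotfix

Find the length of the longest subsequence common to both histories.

6

Match fmt [1,1], then rm-legacy [2,5], then refactor-db [3,6], then refactor-db [6,7], then refactor-db [7,8], then add-tests [8,9] — 6 commits in the same relative order in both, and the DP table's final entry dp[8][10] is also 6, so no common subsequence is longer.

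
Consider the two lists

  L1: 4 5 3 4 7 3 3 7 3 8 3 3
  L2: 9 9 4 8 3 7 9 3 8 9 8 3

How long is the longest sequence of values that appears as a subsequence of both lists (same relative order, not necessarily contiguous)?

Let dp[i][j] be the LCS length of the first i values of L1 and the first j values of L2. dp[i][j] = dp[i-1][j-1]+1 when the i-th and j-th values match, else max(dp[i-1][j], dp[i][j-1]).
    ·  9  9  4  8  3  7  9  3  8  9  8  3
 ·  0  0  0  0  0  0  0  0  0  0  0  0  0
 4  0  0  0  1  1  1  1  1  1  1  1  1  1
 5  0  0  0  1  1  1  1  1  1  1  1  1  1
 3  0  0  0  1  1  2  2  2  2  2  2  2  2
 4  0  0  0  1  1  2  2  2  2  2  2  2  2
 7  0  0  0  1  1  2  3  3  3  3  3  3  3
 3  0  0  0  1  1  2  3  3  4  4  4  4  4
 3  0  0  0  1  1  2  3  3  4  4  4  4  5
 7  0  0  0  1  1  2  3  3  4  4  4  4  5
 3  0  0  0  1  1  2  3  3  4  4  4  4  5
 8  0  0  0  1  2  2  3  3  4  5  5  5  5
 3  0  0  0  1  2  3  3  3  4  5  5  5  6
 3  0  0  0  1  2  3  3  3  4  5  5  5  6
dp[12][12] = 6. One LCS (by backtracking along matches): 4, 3, 7, 3, 8, 3.

6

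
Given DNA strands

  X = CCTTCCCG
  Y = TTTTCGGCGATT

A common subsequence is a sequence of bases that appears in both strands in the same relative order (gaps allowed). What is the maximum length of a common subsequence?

Let dp[i][j] be the LCS length of the first i bases of X and the first j bases of Y. dp[i][j] = dp[i-1][j-1]+1 when the i-th and j-th bases match, else max(dp[i-1][j], dp[i][j-1]).
    ·  T  T  T  T  C  G  G  C  G  A  T  T
 ·  0  0  0  0  0  0  0  0  0  0  0  0  0
 C  0  0  0  0  0  1  1  1  1  1  1  1  1
 C  0  0  0  0  0  1  1  1  2  2  2  2  2
 T  0  1  1  1  1  1  1  1  2  2  2  3  3
 T  0  1  2  2  2  2  2  2  2  2  2  3  4
 C  0  1  2  2  2  3  3  3  3  3  3  3  4
 C  0  1  2  2  2  3  3  3  4  4  4  4  4
 C  0  1  2  2  2  3  3  3  4  4  4  4  4
 G  0  1  2  2  2  3  4  4  4  5  5  5  5
dp[8][12] = 5. One LCS (by backtracking along matches): TTCCG.

5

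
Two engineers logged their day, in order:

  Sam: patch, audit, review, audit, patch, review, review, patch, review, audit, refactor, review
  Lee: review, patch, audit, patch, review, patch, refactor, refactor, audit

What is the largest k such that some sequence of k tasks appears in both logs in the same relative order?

Match patch at Sam[1]=Lee[2]; then audit at Sam[4]=Lee[3]; then patch at Sam[5]=Lee[4]; then review at Sam[7]=Lee[5]; then patch at Sam[8]=Lee[6]; then audit at Sam[10]=Lee[9] — 6 tasks in the same relative order in both. dp[12][9] = 6 confirms this is the maximum.

6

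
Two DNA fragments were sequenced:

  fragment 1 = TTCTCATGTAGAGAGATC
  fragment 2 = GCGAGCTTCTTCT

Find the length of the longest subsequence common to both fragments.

6

Match T [1,7], then T [2,8], then C [3,9], then T [4,11], then C [5,12], then T [17,13] — 6 bases in the same relative order in both. dp[18][13] = 6 confirms this is the maximum.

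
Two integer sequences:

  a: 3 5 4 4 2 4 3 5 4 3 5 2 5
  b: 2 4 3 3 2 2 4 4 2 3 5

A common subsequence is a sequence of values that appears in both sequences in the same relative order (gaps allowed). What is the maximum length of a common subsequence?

6

Let dp[i][j] be the LCS length of the first i values of a and the first j values of b. dp[i][j] = dp[i-1][j-1]+1 when the i-th and j-th values match, else max(dp[i-1][j], dp[i][j-1]).
    ·  2  4  3  3  2  2  4  4  2  3  5
 ·  0  0  0  0  0  0  0  0  0  0  0  0
 3  0  0  0  1  1  1  1  1  1  1  1  1
 5  0  0  0  1  1  1  1  1  1  1  1  2
 4  0  0  1  1  1  1  1  2  2  2  2  2
 4  0  0  1  1  1  1  1  2  3  3  3  3
 2  0  1  1  1  1  2  2  2  3  4  4  4
 4  0  1  2  2  2  2  2  3  3  4  4  4
 3  0  1  2  3  3  3  3  3  3  4  5  5
 5  0  1  2  3  3  3  3  3  3  4  5  6
 4  0  1  2  3  3  3  3  4  4  4  5  6
 3  0  1  2  3  4  4  4  4  4  4  5  6
 5  0  1  2  3  4  4  4  4  4  4  5  6
 2  0  1  2  3  4  5  5  5  5  5  5  6
 5  0  1  2  3  4  5  5  5  5  5  5  6
dp[13][11] = 6. One LCS (by backtracking along matches): 3, 4, 4, 2, 3, 5.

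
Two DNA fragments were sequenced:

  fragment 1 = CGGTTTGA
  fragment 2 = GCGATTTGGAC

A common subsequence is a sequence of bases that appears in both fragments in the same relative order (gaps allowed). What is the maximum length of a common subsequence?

Pick C [1,2] → G [2,3] → T [4,5] → T [5,6] → T [6,7] → G [7,9] → A [8,10]; all 7 bases appear in both, in order. Since dp[8][11] = 7, nothing longer is possible.

7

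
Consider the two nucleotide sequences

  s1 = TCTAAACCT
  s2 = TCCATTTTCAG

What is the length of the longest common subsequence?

4

Let dp[i][j] be the LCS length of the first i bases of s1 and the first j bases of s2. dp[i][j] = dp[i-1][j-1]+1 when the i-th and j-th bases match, else max(dp[i-1][j], dp[i][j-1]).
    ·  T  C  C  A  T  T  T  T  C  A  G
 ·  0  0  0  0  0  0  0  0  0  0  0  0
 T  0  1  1  1  1  1  1  1  1  1  1  1
 C  0  1  2  2  2  2  2  2  2  2  2  2
 T  0  1  2  2  2  3  3  3  3  3  3  3
 A  0  1  2  2  3  3  3  3  3  3  4  4
 A  0  1  2  2  3  3  3  3  3  3  4  4
 A  0  1  2  2  3  3  3  3  3  3  4  4
 C  0  1  2  3  3  3  3  3  3  4  4  4
 C  0  1  2  3  3  3  3  3  3  4  4  4
 T  0  1  2  3  3  4  4  4  4  4  4  4
dp[9][11] = 4. One LCS (by backtracking along matches): TCTA.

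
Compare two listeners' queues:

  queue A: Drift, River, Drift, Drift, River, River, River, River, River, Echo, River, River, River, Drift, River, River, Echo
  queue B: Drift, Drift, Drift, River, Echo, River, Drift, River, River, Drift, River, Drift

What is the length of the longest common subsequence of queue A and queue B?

Taking Drift (queue A #1, queue B #1), Drift (queue A #3, queue B #2), Drift (queue A #4, queue B #3), River (queue A #9, queue B #4), Echo (queue A #10, queue B #5), River (queue A #11, queue B #6), River (queue A #12, queue B #8), River (queue A #13, queue B #9), Drift (queue A #14, queue B #10), River (queue A #15, queue B #11) gives a common subsequence of length 10. dp[17][12] = 10 confirms this is the maximum.

10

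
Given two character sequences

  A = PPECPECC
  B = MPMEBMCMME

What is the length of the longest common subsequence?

Let dp[i][j] be the LCS length of the first i characters of A and the first j characters of B. dp[i][j] = dp[i-1][j-1]+1 when the i-th and j-th characters match, else max(dp[i-1][j], dp[i][j-1]).
    ·  M  P  M  E  B  M  C  M  M  E
 ·  0  0  0  0  0  0  0  0  0  0  0
 P  0  0  1  1  1  1  1  1  1  1  1
 P  0  0  1  1  1  1  1  1  1  1  1
 E  0  0  1  1  2  2  2  2  2  2  2
 C  0  0  1  1  2  2  2  3  3  3  3
 P  0  0  1  1  2  2  2  3  3  3  3
 E  0  0  1  1  2  2  2  3  3  3  4
 C  0  0  1  1  2  2  2  3  3  3  4
 C  0  0  1  1  2  2  2  3  3  3  4
dp[8][10] = 4. One LCS (by backtracking along matches): PECE.

4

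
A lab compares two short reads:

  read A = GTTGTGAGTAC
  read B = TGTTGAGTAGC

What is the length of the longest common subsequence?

Let dp[i][j] be the LCS length of the first i bases of read A and the first j bases of read B. dp[i][j] = dp[i-1][j-1]+1 when the i-th and j-th bases match, else max(dp[i-1][j], dp[i][j-1]).
    ·  T  G  T  T  G  A  G  T  A  G  C
 ·  0  0  0  0  0  0  0  0  0  0  0  0
 G  0  0  1  1  1  1  1  1  1  1  1  1
 T  0  1  1  2  2  2  2  2  2  2  2  2
 T  0  1  1  2  3  3  3  3  3  3  3  3
 G  0  1  2  2  3  4  4  4  4  4  4  4
 T  0  1  2  3  3  4  4  4  5  5  5  5
 G  0  1  2  3  3  4  4  5  5  5  6  6
 A  0  1  2  3  3  4  5  5  5  6  6  6
 G  0  1  2  3  3  4  5  6  6  6  7  7
 T  0  1  2  3  4  4  5  6  7  7  7  7
 A  0  1  2  3  4  4  5  6  7  8  8  8
 C  0  1  2  3  4  4  5  6  7  8  8  9
dp[11][11] = 9. One LCS (by backtracking along matches): GTTGAGTAC.

9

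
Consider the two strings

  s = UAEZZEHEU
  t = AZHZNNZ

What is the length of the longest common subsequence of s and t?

3

One common subsequence of length 3: A [2,1]; then Z [4,4]; then Z [5,7], and the DP table's final entry dp[9][7] is also 3, so no common subsequence is longer.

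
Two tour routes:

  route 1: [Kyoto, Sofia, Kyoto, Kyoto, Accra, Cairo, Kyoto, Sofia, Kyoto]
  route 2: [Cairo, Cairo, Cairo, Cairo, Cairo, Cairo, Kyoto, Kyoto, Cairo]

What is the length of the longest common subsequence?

3

Match Kyoto (route 1 #3, route 2 #7) → Kyoto (route 1 #4, route 2 #8) → Cairo (route 1 #6, route 2 #9) — 3 stops in the same relative order in both. dp[9][9] = 3 confirms this is the maximum.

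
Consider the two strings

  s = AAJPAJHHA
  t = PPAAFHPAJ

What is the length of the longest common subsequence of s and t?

5

Pick A at s[1]=t[3] → A at s[2]=t[4] → P at s[4]=t[7] → A at s[5]=t[8] → J at s[6]=t[9]; all 5 characters appear in both, in order. Since dp[9][9] = 5, nothing longer is possible.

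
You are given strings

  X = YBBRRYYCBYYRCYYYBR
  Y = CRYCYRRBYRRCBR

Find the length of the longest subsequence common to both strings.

Taking Y at X[1]=Y[5], then R at X[4]=Y[6], then R at X[5]=Y[7], then B at X[9]=Y[8], then Y at X[10]=Y[9], then R at X[12]=Y[11], then C at X[13]=Y[12], then B at X[17]=Y[13], then R at X[18]=Y[14] gives a common subsequence of length 9. dp[18][14] = 9 confirms this is the maximum.

9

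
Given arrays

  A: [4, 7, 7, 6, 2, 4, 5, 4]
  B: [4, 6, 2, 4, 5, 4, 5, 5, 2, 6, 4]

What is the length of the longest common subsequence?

6

One common subsequence of length 6: 4 [1,1] → 6 [4,2] → 2 [5,3] → 4 [6,6] → 5 [7,8] → 4 [8,11]. The LCS DP gives dp[8][11] = 6, so this is optimal.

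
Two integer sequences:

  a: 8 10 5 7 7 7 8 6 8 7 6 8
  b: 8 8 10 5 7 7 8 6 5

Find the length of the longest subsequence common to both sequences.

7

Let dp[i][j] be the LCS length of the first i values of a and the first j values of b. dp[i][j] = dp[i-1][j-1]+1 when the i-th and j-th values match, else max(dp[i-1][j], dp[i][j-1]).
    ·  8  8 10  5  7  7  8  6  5
 ·  0  0  0  0  0  0  0  0  0  0
 8  0  1  1  1  1  1  1  1  1  1
10  0  1  1  2  2  2  2  2  2  2
 5  0  1  1  2  3  3  3  3  3  3
 7  0  1  1  2  3  4  4  4  4  4
 7  0  1  1  2  3  4  5  5  5  5
 7  0  1  1  2  3  4  5  5  5  5
 8  0  1  2  2  3  4  5  6  6  6
 6  0  1  2  2  3  4  5  6  7  7
 8  0  1  2  2  3  4  5  6  7  7
 7  0  1  2  2  3  4  5  6  7  7
 6  0  1  2  2  3  4  5  6  7  7
 8  0  1  2  2  3  4  5  6  7  7
dp[12][9] = 7. One LCS (by backtracking along matches): 8, 10, 5, 7, 7, 8, 6.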